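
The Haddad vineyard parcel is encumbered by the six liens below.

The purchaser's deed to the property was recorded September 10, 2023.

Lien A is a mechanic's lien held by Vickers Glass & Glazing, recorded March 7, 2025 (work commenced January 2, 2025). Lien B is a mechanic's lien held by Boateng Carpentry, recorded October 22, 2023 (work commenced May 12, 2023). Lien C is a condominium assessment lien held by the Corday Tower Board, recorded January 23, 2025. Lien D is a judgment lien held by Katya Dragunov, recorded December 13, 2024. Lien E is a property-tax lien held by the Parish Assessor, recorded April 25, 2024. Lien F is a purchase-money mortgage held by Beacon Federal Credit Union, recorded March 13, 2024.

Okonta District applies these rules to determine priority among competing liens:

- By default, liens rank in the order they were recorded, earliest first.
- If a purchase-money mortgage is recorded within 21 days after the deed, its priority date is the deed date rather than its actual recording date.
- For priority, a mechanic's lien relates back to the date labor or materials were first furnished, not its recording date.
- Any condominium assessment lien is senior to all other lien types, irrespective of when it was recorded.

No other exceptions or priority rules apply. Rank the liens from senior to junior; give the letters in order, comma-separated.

Effective dates after the stated exceptions: A's effective date is January 2, 2025, when work began; B relates back to May 12, 2023 (work commenced); F was recorded 185 days after the deed, outside the 21-day window, so it keeps its recording date.
C is a condominium assessment lien, so it outranks all other liens regardless of date.
Remaining liens by effective date: B (May 12, 2023), F (March 13, 2024), E (April 25, 2024), D (December 13, 2024), A (January 2, 2025).

C, B, F, E, D, A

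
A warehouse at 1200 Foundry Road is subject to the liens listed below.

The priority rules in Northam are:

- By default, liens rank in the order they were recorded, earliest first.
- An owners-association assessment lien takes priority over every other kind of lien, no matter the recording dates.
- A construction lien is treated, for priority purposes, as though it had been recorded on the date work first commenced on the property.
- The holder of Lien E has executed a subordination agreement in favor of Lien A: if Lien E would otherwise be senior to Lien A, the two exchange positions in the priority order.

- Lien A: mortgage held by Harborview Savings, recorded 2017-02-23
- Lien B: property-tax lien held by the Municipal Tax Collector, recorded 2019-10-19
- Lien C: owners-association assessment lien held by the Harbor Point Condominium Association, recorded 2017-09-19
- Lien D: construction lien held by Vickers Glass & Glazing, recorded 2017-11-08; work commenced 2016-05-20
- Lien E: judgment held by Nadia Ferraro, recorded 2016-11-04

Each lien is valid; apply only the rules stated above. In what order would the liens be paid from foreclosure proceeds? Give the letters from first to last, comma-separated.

C, D, A, E, B

Effective dates after the stated exceptions: D's effective date is 2016-05-20, when work began.
As an owners-association assessment lien, C is senior to every other lien.
Among the remaining liens, by effective date: D (2016-05-20), E (2016-11-04), A (2017-02-23), B (2019-10-19).
The subordination applies — E was senior to A — so E and A swap.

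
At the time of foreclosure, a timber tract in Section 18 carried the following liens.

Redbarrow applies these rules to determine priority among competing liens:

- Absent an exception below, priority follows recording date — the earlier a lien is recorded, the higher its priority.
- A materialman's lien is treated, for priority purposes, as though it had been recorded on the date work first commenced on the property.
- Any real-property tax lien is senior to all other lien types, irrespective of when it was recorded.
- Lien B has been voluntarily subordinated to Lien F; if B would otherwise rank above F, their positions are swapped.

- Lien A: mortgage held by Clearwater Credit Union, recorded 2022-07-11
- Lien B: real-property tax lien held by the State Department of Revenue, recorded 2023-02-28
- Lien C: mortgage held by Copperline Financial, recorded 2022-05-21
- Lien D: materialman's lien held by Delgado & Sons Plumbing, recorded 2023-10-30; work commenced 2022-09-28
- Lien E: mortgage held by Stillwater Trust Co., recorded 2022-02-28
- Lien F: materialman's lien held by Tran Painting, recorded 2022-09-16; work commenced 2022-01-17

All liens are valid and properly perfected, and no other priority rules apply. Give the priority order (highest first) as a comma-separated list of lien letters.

F, B, E, C, A, D

Effective dates: D's effective date is 2022-09-28, when work began; F is treated as recorded 2022-01-17, the work-commencement date.
As a real-property tax lien, B is senior to every other lien.
Among the remaining liens, by effective date: F (2022-01-17), E (2022-02-28), C (2022-05-21), A (2022-07-11), D (2022-09-28).
Because B would otherwise rank above F, the subordination swaps them.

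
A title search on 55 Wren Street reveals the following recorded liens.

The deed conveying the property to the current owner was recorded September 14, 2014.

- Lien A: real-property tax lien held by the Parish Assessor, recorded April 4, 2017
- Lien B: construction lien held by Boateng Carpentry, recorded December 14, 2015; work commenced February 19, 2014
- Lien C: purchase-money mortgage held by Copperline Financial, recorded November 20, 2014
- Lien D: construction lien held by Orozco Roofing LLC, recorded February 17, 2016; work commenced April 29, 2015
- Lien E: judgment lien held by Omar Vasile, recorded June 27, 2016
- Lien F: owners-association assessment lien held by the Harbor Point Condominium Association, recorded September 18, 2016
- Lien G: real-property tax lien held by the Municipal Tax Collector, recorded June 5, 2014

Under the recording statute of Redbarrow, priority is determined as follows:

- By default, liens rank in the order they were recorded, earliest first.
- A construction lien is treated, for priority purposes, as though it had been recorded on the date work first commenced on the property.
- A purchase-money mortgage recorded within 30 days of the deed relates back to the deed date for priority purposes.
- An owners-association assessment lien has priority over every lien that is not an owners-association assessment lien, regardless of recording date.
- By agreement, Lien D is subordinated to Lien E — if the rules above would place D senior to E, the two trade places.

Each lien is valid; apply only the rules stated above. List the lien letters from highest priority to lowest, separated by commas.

F, B, G, C, E, D, A

Effective dates: B's effective date is February 19, 2014, when work began; C missed the 30-day window (67 days after the deed), so its recording date stands; D's effective date is April 29, 2015, when work began.
F is an owners-association assessment lien, so it outranks all other liens regardless of date.
Ordering the rest by effective date: B (February 19, 2014), G (June 5, 2014), C (November 20, 2014), D (April 29, 2015), E (June 27, 2016), A (April 4, 2017).
Because D would otherwise rank above E, the subordination swaps them.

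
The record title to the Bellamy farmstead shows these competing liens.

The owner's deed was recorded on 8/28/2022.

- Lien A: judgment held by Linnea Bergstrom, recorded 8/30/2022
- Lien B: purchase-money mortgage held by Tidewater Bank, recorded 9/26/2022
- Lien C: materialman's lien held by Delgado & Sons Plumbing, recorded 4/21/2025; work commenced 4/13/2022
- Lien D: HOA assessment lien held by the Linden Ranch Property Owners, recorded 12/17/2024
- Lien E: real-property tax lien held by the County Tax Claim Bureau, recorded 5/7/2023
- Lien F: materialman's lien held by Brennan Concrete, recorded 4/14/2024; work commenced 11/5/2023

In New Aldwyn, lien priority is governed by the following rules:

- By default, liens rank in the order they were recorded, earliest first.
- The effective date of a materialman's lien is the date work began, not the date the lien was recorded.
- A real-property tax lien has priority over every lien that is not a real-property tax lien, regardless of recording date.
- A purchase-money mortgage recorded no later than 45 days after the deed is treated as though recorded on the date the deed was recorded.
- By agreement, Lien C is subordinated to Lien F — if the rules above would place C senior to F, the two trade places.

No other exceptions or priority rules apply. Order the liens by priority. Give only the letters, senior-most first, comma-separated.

E, F, B, A, C, D

Effective dates: B's effective date is the deed date, 8/28/2022; C is treated as recorded 4/13/2022, the work-commencement date; F's effective date is 11/5/2023, when work began.
E, as a real-property tax lien, has superpriority and ranks first.
Among the remaining liens, by effective date: C (4/13/2022), B (8/28/2022), A (8/30/2022), F (11/5/2023), D (12/17/2024).
Because C would otherwise rank above F, the subordination swaps them.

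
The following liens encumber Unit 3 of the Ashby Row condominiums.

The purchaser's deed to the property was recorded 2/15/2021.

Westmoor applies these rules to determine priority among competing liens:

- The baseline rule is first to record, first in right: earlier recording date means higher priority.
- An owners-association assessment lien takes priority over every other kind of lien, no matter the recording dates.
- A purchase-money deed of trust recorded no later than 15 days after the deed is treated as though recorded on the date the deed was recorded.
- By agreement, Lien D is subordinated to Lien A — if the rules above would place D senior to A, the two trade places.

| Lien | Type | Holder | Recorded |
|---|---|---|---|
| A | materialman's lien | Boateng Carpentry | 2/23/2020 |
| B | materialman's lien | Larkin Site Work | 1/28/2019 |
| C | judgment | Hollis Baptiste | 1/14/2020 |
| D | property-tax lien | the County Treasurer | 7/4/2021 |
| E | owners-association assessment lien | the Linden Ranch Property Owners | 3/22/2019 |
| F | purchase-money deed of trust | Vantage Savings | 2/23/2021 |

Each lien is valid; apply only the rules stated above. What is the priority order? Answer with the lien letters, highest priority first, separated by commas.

Effective dates after the stated exceptions: F's effective date is the deed date, 2/15/2021.
As an owners-association assessment lien, E is senior to every other lien.
Remaining liens by effective date: B (1/28/2019), C (1/14/2020), A (2/23/2020), F (2/15/2021), D (7/4/2021).
D already ranks below A; the subordination has no effect.

E, B, C, A, F, D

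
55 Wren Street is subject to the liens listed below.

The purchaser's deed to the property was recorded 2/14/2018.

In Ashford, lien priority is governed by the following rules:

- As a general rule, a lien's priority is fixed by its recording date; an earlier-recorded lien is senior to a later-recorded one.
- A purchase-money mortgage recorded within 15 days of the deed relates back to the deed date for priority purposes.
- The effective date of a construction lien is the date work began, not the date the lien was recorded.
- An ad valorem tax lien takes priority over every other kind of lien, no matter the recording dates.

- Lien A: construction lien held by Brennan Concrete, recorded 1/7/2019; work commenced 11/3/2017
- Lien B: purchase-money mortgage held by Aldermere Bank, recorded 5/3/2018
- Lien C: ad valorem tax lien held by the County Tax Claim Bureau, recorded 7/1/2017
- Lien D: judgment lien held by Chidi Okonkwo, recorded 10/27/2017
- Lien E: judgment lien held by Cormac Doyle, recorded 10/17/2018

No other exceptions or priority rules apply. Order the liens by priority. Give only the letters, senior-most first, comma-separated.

Effective dates: A relates back to 11/3/2017 (work commenced); B was recorded 78 days after the deed, outside the 15-day window, so it keeps its recording date.
C is an ad valorem tax lien, so it outranks all other liens regardless of date.
Remaining liens by effective date: D (10/27/2017), A (11/3/2017), B (5/3/2018), E (10/17/2018).

C, D, A, B, E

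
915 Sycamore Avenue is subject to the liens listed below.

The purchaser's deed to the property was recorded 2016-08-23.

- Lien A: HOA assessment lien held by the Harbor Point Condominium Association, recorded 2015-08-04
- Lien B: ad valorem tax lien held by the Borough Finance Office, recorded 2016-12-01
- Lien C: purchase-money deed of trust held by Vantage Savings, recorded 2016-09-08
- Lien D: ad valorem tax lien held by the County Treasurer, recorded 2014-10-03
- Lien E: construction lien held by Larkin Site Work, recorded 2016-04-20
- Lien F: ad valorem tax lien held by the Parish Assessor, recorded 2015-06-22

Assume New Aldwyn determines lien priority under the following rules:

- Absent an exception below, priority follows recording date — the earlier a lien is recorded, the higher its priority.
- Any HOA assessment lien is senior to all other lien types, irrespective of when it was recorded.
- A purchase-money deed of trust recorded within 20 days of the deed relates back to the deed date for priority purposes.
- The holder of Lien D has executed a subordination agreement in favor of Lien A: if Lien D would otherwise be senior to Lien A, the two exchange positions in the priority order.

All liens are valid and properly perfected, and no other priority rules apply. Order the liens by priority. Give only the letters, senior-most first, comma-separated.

Adjusting effective dates: C's effective date is the deed date, 2016-08-23.
A is an HOA assessment lien, so it outranks all other liens regardless of date.
Ordering the rest by effective date: D (2014-10-03), F (2015-06-22), E (2016-04-20), C (2016-08-23), B (2016-12-01).
D is already junior to A, so the subordination agreement changes nothing.

A, D, F, E, C, B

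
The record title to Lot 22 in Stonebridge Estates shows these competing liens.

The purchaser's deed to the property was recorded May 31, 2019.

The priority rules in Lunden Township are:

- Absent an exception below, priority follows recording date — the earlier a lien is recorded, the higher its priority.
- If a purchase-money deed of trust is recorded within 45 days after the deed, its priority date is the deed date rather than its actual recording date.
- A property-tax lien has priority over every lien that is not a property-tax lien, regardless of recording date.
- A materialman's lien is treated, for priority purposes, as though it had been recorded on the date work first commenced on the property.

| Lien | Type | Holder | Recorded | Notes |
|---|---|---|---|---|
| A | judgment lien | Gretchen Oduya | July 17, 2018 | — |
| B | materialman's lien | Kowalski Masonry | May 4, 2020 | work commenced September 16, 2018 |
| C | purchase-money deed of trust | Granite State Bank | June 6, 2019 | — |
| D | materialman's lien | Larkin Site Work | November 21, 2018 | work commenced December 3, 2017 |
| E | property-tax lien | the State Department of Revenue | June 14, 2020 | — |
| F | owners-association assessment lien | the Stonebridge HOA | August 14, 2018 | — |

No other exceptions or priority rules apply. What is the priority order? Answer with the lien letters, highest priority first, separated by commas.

First, effective dates: B's effective date is September 16, 2018, when work began; C relates back to the deed date May 31, 2019; D is treated as recorded December 3, 2017, the work-commencement date.
E, as a property-tax lien, has superpriority and ranks first.
The other liens, earliest effective date first: D (December 3, 2017), A (July 17, 2018), F (August 14, 2018), B (September 16, 2018), C (May 31, 2019).

E, D, A, F, B, C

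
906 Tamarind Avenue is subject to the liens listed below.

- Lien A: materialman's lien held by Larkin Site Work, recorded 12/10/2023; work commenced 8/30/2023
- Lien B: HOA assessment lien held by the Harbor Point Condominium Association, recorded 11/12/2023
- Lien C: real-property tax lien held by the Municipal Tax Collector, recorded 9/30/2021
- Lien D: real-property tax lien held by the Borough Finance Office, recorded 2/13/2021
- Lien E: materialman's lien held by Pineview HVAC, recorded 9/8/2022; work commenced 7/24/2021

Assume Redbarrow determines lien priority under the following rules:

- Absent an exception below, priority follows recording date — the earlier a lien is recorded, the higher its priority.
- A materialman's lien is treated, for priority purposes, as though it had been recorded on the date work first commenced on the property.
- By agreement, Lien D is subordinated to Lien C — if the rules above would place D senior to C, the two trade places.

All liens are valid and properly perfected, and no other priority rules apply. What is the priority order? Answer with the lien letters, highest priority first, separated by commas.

C, E, D, A, B

First, effective dates: A's effective date is 8/30/2023, when work began; E's effective date is 7/24/2021, when work began.
Ordering by effective date: D (2/13/2021), E (7/24/2021), C (9/30/2021), A (8/30/2023), B (11/12/2023).
D would otherwise be senior to C, so under the subordination agreement D and C exchange positions.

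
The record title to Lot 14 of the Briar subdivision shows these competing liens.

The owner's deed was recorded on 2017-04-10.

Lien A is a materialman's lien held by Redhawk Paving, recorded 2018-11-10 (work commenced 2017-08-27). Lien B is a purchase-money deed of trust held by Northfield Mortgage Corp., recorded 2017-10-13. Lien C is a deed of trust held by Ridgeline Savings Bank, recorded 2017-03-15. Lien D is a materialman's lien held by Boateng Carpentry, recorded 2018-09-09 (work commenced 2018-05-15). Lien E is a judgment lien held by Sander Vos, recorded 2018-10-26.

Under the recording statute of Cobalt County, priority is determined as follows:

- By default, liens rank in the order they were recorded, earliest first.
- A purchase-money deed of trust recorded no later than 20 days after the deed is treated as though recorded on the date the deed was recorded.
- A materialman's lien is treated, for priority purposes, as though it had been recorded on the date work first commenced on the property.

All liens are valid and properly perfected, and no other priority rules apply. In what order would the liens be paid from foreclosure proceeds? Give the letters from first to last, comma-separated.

Effective dates: A is treated as recorded 2017-08-27, the work-commencement date; B missed the 20-day window (186 days after the deed), so its recording date stands; D relates back to 2018-05-15 (work commenced).
By effective date, earliest first: C (2017-03-15), A (2017-08-27), B (2017-10-13), D (2018-05-15), E (2018-10-26).

C, A, B, D, E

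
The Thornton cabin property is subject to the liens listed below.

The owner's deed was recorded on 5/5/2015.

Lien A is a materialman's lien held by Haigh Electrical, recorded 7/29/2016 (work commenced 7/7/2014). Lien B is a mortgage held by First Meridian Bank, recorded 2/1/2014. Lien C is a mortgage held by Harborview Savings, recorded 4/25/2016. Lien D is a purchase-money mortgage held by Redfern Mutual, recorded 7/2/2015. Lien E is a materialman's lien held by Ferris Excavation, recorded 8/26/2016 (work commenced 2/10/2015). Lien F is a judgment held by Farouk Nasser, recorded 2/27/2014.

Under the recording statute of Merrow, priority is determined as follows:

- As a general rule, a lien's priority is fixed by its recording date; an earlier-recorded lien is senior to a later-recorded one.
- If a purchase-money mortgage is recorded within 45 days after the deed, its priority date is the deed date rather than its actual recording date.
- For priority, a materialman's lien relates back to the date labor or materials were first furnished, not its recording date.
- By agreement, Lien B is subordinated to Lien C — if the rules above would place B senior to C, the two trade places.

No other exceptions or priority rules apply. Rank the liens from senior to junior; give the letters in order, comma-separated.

C, F, A, E, D, B

First, effective dates: A is treated as recorded 7/7/2014, the work-commencement date; D missed the 45-day window (58 days after the deed), so its recording date stands; E is treated as recorded 2/10/2015, the work-commencement date.
Sorted by effective date: B (2/1/2014), F (2/27/2014), A (7/7/2014), E (2/10/2015), D (7/2/2015), C (4/25/2016).
B would otherwise be senior to C, so under the subordination agreement B and C exchange positions.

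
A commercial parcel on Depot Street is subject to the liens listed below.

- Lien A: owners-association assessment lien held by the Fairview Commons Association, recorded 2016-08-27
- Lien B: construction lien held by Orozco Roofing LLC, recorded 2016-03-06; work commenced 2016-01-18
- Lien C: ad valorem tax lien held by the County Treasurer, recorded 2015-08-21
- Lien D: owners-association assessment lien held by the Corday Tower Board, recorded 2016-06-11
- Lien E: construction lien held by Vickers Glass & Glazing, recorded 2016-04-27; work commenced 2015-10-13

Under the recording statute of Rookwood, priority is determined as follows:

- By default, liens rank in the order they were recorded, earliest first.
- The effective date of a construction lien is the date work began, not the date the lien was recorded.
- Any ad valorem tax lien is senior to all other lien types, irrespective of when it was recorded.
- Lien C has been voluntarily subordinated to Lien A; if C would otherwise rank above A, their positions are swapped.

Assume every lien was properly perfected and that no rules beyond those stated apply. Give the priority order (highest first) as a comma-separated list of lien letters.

Effective dates after the stated exceptions: B is treated as recorded 2016-01-18, the work-commencement date; E relates back to 2015-10-13 (work commenced).
C is an ad valorem tax lien, so it outranks all other liens regardless of date.
Among the remaining liens, by effective date: E (2015-10-13), B (2016-01-18), D (2016-06-11), A (2016-08-27).
The subordination applies — C was senior to A — so C and A swap.

A, E, B, D, C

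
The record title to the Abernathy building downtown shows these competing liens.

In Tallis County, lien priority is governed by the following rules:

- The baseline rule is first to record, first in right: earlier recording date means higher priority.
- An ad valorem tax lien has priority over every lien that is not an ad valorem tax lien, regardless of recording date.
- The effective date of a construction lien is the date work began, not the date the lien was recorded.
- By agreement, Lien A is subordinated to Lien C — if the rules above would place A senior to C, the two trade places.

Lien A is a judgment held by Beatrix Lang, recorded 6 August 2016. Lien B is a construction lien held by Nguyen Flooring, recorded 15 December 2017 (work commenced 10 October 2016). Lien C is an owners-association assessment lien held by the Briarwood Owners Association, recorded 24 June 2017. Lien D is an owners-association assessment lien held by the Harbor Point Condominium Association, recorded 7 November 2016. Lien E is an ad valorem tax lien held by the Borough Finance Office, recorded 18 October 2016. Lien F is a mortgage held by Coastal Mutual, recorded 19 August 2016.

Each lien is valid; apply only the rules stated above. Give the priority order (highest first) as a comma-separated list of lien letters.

Effective dates: B is treated as recorded 10 October 2016, the work-commencement date.
As an ad valorem tax lien, E is senior to every other lien.
Remaining liens by effective date: A (6 August 2016), F (19 August 2016), B (10 October 2016), D (7 November 2016), C (24 June 2017).
A would otherwise be senior to C, so under the subordination agreement A and C exchange positions.

E, C, F, B, D, A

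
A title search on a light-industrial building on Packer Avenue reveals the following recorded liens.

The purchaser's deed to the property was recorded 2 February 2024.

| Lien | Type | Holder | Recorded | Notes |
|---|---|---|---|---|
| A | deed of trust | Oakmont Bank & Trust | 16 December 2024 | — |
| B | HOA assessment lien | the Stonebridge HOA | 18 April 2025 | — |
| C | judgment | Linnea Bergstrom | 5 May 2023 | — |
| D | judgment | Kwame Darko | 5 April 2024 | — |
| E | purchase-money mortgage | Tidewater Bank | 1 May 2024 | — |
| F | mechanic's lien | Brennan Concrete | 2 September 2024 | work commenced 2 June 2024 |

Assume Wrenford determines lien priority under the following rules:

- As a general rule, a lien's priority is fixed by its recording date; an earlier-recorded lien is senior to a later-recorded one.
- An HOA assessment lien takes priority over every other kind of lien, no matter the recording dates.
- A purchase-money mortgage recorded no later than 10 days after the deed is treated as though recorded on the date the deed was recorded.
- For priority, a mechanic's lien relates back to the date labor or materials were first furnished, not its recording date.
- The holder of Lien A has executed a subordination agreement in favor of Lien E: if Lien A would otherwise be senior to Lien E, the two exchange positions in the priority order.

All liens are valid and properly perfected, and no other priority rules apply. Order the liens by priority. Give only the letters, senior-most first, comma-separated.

Adjusting effective dates: E was recorded 89 days after the deed, outside the 10-day window, so it keeps its recording date; F relates back to 2 June 2024 (work commenced).
As an HOA assessment lien, B is senior to every other lien.
The other liens, earliest effective date first: C (5 May 2023), D (5 April 2024), E (1 May 2024), F (2 June 2024), A (16 December 2024).
A already ranks below E; the subordination has no effect.

B, C, D, E, F, A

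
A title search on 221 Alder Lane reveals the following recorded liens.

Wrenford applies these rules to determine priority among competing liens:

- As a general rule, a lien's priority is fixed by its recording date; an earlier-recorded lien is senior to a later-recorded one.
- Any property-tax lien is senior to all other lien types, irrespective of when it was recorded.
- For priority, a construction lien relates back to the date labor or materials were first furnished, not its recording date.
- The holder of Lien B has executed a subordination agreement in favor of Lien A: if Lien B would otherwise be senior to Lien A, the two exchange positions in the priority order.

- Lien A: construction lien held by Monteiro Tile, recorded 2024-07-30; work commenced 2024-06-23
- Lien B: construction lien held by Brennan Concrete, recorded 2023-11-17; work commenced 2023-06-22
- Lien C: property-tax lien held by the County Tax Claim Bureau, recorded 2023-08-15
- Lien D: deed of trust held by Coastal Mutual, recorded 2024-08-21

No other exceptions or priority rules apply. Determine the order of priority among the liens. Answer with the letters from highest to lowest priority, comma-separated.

C, A, B, D

Adjusting effective dates: A relates back to 2024-06-23 (work commenced); B's effective date is 2023-06-22, when work began.
C is a property-tax lien and takes priority over every other lien.
Ordering the rest by effective date: B (2023-06-22), A (2024-06-23), D (2024-08-21).
B would otherwise be senior to A, so under the subordination agreement B and A exchange positions.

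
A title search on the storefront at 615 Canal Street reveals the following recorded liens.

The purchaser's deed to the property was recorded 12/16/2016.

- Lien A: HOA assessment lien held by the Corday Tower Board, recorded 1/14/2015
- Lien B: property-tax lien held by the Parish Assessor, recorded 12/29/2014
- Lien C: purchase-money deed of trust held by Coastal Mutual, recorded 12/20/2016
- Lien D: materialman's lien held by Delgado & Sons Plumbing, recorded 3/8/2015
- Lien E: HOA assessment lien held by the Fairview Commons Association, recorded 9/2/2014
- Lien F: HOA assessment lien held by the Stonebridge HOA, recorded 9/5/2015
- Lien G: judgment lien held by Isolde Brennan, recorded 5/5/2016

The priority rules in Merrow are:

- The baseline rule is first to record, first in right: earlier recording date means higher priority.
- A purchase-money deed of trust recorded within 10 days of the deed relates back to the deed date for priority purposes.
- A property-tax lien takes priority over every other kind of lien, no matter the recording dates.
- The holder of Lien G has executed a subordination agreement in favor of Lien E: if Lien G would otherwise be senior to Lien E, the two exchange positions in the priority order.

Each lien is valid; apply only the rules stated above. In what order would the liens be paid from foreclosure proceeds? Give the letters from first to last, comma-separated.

First, effective dates: C's effective date is the deed date, 12/16/2016.
B is a property-tax lien and takes priority over every other lien.
Among the remaining liens, by effective date: E (9/2/2014), A (1/14/2015), D (3/8/2015), F (9/5/2015), G (5/5/2016), C (12/16/2016).
Since G is not senior to E, the subordination leaves the order unchanged.

B, E, A, D, F, G, C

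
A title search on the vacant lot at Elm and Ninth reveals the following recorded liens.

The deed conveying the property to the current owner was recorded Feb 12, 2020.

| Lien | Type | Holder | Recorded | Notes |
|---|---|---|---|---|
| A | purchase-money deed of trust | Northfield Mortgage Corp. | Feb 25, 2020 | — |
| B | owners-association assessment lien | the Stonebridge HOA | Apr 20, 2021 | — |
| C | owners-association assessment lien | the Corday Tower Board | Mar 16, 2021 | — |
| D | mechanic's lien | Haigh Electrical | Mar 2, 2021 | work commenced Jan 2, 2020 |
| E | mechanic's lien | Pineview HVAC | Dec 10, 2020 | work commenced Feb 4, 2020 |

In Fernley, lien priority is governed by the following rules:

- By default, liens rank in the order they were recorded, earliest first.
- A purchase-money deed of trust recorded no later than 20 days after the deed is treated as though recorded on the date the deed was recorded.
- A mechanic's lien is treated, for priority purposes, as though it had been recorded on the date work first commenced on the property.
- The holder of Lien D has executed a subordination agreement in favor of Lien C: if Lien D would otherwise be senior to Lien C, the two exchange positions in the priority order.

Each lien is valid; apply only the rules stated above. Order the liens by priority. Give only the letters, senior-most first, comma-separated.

C, E, A, D, B

Adjusting effective dates: A's effective date is the deed date, Feb 12, 2020; D's effective date is Jan 2, 2020, when work began; E relates back to Feb 4, 2020 (work commenced).
Ordering by effective date: D (Jan 2, 2020), E (Feb 4, 2020), A (Feb 12, 2020), C (Mar 16, 2021), B (Apr 20, 2021).
Because D would otherwise rank above C, the subordination swaps them.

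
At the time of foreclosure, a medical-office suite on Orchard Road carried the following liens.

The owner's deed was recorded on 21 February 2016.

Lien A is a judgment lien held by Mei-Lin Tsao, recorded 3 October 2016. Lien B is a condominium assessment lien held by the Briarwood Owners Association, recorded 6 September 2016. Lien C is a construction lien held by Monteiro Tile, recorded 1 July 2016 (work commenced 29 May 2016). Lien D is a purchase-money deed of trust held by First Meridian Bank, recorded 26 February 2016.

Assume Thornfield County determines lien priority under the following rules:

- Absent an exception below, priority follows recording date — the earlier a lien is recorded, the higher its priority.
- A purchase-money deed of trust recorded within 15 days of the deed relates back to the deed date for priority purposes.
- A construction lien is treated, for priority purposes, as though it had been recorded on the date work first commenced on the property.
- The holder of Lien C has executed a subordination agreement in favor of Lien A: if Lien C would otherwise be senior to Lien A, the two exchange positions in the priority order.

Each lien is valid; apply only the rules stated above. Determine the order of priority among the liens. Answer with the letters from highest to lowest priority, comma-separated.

D, A, B, C

Effective dates after the stated exceptions: C relates back to 29 May 2016 (work commenced); D's effective date is the deed date, 21 February 2016.
Ordering by effective date: D (21 February 2016), C (29 May 2016), B (6 September 2016), A (3 October 2016).
C is senior to A before the subordination, so the two trade places.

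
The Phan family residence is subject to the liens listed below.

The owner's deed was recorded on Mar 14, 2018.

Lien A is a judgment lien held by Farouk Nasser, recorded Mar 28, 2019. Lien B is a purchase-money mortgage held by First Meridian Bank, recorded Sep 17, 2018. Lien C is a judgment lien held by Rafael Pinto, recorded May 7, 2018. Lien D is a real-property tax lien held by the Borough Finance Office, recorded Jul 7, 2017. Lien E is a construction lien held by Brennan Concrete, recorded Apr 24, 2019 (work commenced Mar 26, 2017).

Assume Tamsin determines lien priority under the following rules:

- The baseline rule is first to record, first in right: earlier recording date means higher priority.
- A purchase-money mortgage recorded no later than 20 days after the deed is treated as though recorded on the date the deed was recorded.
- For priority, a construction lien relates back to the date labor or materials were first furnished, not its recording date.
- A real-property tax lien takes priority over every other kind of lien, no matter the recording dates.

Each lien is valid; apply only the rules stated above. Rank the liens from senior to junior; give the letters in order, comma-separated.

D, E, C, B, A

Effective dates: B was recorded 187 days after the deed, outside the 20-day window, so it keeps its recording date; E relates back to Mar 26, 2017 (work commenced).
D is a real-property tax lien and takes priority over every other lien.
The other liens, earliest effective date first: E (Mar 26, 2017), C (May 7, 2018), B (Sep 17, 2018), A (Mar 28, 2019).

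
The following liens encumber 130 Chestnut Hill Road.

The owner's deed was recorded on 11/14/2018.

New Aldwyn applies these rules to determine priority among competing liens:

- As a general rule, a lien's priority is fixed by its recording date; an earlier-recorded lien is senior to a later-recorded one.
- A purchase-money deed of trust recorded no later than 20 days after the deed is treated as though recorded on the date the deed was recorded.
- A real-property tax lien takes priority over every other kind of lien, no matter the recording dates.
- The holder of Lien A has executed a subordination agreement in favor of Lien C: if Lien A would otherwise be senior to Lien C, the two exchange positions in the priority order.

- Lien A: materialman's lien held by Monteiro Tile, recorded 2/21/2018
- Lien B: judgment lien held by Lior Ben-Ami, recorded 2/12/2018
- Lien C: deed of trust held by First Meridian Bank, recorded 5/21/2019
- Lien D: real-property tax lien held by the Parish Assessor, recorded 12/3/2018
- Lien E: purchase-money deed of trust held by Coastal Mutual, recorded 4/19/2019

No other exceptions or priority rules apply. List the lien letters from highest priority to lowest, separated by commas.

First, effective dates: E was recorded 156 days after the deed, outside the 20-day window, so it keeps its recording date.
D is a real-property tax lien, so it outranks all other liens regardless of date.
The other liens, earliest effective date first: B (2/12/2018), A (2/21/2018), E (4/19/2019), C (5/21/2019).
Because A would otherwise rank above C, the subordination swaps them.

D, B, C, E, A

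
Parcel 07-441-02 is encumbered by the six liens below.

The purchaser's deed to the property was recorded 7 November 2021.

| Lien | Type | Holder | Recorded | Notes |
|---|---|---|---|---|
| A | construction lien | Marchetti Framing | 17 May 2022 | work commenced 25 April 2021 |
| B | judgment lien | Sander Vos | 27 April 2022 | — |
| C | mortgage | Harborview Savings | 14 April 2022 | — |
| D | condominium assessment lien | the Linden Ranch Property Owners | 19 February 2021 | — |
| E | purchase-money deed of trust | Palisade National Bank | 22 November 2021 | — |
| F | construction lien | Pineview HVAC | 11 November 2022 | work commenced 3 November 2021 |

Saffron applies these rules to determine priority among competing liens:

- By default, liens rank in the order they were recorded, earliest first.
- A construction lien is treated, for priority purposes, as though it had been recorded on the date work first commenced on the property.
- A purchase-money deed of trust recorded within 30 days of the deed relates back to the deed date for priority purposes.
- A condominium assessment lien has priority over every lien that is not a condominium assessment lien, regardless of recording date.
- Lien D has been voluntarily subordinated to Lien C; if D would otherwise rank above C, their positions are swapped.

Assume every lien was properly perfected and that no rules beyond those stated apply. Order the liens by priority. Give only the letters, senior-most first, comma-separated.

C, A, F, E, D, B

First, effective dates: A is treated as recorded 25 April 2021, the work-commencement date; E relates back to the deed date 7 November 2021; F's effective date is 3 November 2021, when work began.
As a condominium assessment lien, D is senior to every other lien.
Remaining liens by effective date: A (25 April 2021), F (3 November 2021), E (7 November 2021), C (14 April 2022), B (27 April 2022).
The subordination applies — D was senior to C — so D and C swap.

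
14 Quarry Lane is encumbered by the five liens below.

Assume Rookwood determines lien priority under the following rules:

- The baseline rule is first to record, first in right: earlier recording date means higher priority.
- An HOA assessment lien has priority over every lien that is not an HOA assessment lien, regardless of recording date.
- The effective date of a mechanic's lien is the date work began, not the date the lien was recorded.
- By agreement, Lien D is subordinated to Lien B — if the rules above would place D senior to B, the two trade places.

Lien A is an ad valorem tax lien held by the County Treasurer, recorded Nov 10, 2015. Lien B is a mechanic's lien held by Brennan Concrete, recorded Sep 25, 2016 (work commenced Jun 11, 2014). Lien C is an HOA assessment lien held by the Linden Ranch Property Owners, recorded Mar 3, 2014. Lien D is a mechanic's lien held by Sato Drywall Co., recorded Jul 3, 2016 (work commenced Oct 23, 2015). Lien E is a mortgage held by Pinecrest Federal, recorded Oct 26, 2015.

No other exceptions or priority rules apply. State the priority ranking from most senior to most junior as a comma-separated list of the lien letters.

C, B, D, E, A

First, effective dates: B relates back to Jun 11, 2014 (work commenced); D relates back to Oct 23, 2015 (work commenced).
C is an HOA assessment lien, so it outranks all other liens regardless of date.
Remaining liens by effective date: B (Jun 11, 2014), D (Oct 23, 2015), E (Oct 26, 2015), A (Nov 10, 2015).
D is already junior to B, so the subordination agreement changes nothing.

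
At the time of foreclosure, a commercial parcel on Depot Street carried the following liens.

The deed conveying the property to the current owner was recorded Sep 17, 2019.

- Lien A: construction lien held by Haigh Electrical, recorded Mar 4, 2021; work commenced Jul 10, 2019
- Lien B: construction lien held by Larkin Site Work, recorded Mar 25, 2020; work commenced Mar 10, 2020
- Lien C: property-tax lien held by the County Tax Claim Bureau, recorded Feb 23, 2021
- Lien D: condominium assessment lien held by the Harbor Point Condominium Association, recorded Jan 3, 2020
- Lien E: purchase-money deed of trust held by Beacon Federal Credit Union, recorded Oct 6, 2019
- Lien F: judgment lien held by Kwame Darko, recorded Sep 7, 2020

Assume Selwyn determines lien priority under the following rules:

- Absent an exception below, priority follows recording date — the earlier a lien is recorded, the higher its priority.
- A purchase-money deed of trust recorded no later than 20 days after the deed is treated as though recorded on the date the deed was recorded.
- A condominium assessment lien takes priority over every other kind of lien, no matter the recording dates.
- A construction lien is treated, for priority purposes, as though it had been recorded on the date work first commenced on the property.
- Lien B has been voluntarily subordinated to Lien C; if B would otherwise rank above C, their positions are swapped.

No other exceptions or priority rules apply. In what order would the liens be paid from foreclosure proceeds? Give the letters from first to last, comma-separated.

D, A, E, C, F, B

Effective dates: A relates back to Jul 10, 2019 (work commenced); B is treated as recorded Mar 10, 2020, the work-commencement date; E's effective date is the deed date, Sep 17, 2019.
As a condominium assessment lien, D is senior to every other lien.
Ordering the rest by effective date: A (Jul 10, 2019), E (Sep 17, 2019), B (Mar 10, 2020), F (Sep 7, 2020), C (Feb 23, 2021).
Because B would otherwise rank above C, the subordination swaps them.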